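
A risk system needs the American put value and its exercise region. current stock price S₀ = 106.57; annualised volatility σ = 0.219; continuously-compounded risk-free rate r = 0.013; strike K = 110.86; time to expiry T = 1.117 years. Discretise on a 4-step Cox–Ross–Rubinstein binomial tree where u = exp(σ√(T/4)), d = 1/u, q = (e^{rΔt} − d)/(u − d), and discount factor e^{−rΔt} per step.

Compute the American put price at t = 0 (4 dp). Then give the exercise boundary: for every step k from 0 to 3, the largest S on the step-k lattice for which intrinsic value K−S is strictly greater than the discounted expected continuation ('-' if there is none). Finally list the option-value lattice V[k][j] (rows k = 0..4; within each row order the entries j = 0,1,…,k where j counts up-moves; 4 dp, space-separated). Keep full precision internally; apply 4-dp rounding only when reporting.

price = 11.7138
boundary = - - 84.5501 94.9237
tree:
11.7138
17.9224 5.2554
26.3099 9.2132 1.1218
35.5498 15.9363 2.1937 0.0000
43.7799 26.3099 4.2900 0.0000 0.0000

Δt=0.27925, u=1.12269, d=0.89072, q=0.48678, disc=e^(-rΔt)=0.99638
k=4 terminal: V=max(K-S,0) → 43.7799 26.3099 4.2900 0.0000 0.0000
k=3: j=0 S=75.3102 intr=35.5498 cont=35.1480 V=35.5498[EX]; j=1 S=94.9237 intr=15.9363 cont=15.5346 V=15.9363[EX]; j=2 S=119.6452 intr=0.0000 cont=2.1937 V=2.1937[hold]; j=3 S=150.8050 intr=0.0000 cont=0.0000 V=0.0000[hold]  S*(3)=94.9237
k=2: j=0 S=84.5501 intr=26.3099 cont=25.9081 V=26.3099[EX]; j=1 S=106.5700 intr=4.2900 cont=9.2132 V=9.2132[hold]; j=2 S=134.3246 intr=0.0000 cont=1.1218 V=1.1218[hold]  S*(2)=84.5501
k=1: j=0 S=94.9237 intr=15.9363 cont=17.9224 V=17.9224[hold]; j=1 S=119.6452 intr=0.0000 cont=5.2554 V=5.2554[hold]  S*(1)=-
k=0: j=0 S=106.5700 intr=4.2900 cont=11.7138 V=11.7138[hold]  S*(0)=-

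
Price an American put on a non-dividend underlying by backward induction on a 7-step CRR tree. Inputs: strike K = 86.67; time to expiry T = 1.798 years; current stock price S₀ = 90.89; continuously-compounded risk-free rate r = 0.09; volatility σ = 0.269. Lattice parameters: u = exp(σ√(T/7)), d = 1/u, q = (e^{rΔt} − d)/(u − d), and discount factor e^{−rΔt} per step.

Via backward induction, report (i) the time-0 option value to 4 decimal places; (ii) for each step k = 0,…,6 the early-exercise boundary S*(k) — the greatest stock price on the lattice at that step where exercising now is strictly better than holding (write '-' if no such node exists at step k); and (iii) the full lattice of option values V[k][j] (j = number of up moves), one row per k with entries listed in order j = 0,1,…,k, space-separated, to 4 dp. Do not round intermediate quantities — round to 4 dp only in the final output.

params: Δt=0.25686 u=1.14606 d=0.87255 q=0.55147 e^(-rΔt)=0.97715
t_7 payoffs: 51.6708 40.7000 26.2903 7.3637 0.0000 0.0000 0.0000 0.0000
t_6: node(6,0) S=40.1113 payoff=46.5587 vs cont=44.5781 → 46.5587 [stop]  node(6,1) S=52.6845 payoff=33.9855 vs cont=32.0049 → 33.9855 [stop]  node(6,2) S=69.1990 payoff=17.4710 vs cont=15.4905 → 17.4710 [stop]  node(6,3) S=90.8900 payoff=0.0000 vs cont=3.2273 → 3.2273 [wait]  node(6,4) S=119.3803 payoff=0.0000 vs cont=0.0000 → 0.0000 [wait]  node(6,5) S=156.8011 payoff=0.0000 vs cont=0.0000 → 0.0000 [wait]  node(6,6) S=205.9519 payoff=0.0000 vs cont=0.0000 → 0.0000 [wait]  ⇒ S*(6)=69.1990
t_5: node(5,0) S=45.9700 payoff=40.7000 vs cont=38.7194 → 40.7000 [stop]  node(5,1) S=60.3797 payoff=26.2903 vs cont=24.3097 → 26.2903 [stop]  node(5,2) S=79.3063 payoff=7.3637 vs cont=9.3962 → 9.3962 [wait]  node(5,3) S=104.1656 payoff=0.0000 vs cont=1.4145 → 1.4145 [wait]  node(5,4) S=136.8173 payoff=0.0000 vs cont=0.0000 → 0.0000 [wait]  node(5,5) S=179.7039 payoff=0.0000 vs cont=0.0000 → 0.0000 [wait]  ⇒ S*(5)=60.3797
t_4: node(4,0) S=52.6845 payoff=33.9855 vs cont=32.0049 → 33.9855 [stop]  node(4,1) S=69.1990 payoff=17.4710 vs cont=16.5858 → 17.4710 [stop]  node(4,2) S=90.8900 payoff=0.0000 vs cont=4.8804 → 4.8804 [wait]  node(4,3) S=119.3803 payoff=0.0000 vs cont=0.6199 → 0.6199 [wait]  node(4,4) S=156.8011 payoff=0.0000 vs cont=0.0000 → 0.0000 [wait]  ⇒ S*(4)=69.1990
t_3: node(3,0) S=60.3797 payoff=26.2903 vs cont=24.3097 → 26.2903 [stop]  node(3,1) S=79.3063 payoff=7.3637 vs cont=10.2870 → 10.2870 [wait]  node(3,2) S=104.1656 payoff=0.0000 vs cont=2.4730 → 2.4730 [wait]  node(3,3) S=136.8173 payoff=0.0000 vs cont=0.2717 → 0.2717 [wait]  ⇒ S*(3)=60.3797
t_2: node(2,0) S=69.1990 payoff=17.4710 vs cont=17.0658 → 17.4710 [stop]  node(2,1) S=90.8900 payoff=0.0000 vs cont=5.8412 → 5.8412 [wait]  node(2,2) S=119.3803 payoff=0.0000 vs cont=1.2303 → 1.2303 [wait]  ⇒ S*(2)=69.1990
t_1: node(1,0) S=79.3063 payoff=7.3637 vs cont=10.8048 → 10.8048 [wait]  node(1,1) S=104.1656 payoff=0.0000 vs cont=3.2230 → 3.2230 [wait]  ⇒ S*(1)=-
t_0: node(0,0) S=90.8900 payoff=0.0000 vs cont=6.4723 → 6.4723 [wait]  ⇒ S*(0)=-

price = 6.4723
boundary = - - 69.1990 60.3797 69.1990 60.3797 69.1990
tree:
6.4723
10.8048 3.2230
17.4710 5.8412 1.2303
26.2903 10.2870 2.4730 0.2717
33.9855 17.4710 4.8804 0.6199 0.0000
40.7000 26.2903 9.3962 1.4145 0.0000 0.0000
46.5587 33.9855 17.4710 3.2273 0.0000 0.0000 0.0000
51.6708 40.7000 26.2903 7.3637 0.0000 0.0000 0.0000 0.0000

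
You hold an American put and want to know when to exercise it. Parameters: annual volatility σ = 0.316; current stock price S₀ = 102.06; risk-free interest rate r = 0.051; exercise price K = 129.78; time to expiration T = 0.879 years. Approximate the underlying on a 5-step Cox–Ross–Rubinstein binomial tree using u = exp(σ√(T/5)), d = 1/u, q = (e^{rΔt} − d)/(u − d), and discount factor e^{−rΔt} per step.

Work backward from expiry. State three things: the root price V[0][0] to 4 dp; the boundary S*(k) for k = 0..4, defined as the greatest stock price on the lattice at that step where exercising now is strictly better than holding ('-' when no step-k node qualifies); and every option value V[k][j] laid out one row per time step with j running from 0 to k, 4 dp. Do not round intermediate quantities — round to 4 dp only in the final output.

price = 29.4193
boundary = - 89.3952 78.3020 89.3952 102.0600
tree:
29.4193
40.3848 19.0185
51.4780 28.4027 10.0067
61.1947 40.3848 16.9703 3.2457
69.7056 51.4780 27.7200 6.5606 0.0000
77.1603 61.1947 40.3848 13.2609 0.0000 0.0000

Δt=0.17580, u=1.14167, d=0.87591, q=0.50081, disc=e^(-rΔt)=0.99107
k=5 terminal: V=max(K-S,0) → 77.1603 61.1947 40.3848 13.2609 0.0000 0.0000
k=4: j=0 S=60.0744 intr=69.7056 cont=68.5472 V=69.7056[EX]; j=1 S=78.3020 intr=51.4780 cont=50.3197 V=51.4780[EX]; j=2 S=102.0600 intr=27.7200 cont=26.5616 V=27.7200[EX]; j=3 S=133.0266 intr=0.0000 cont=6.5606 V=6.5606[hold]; j=4 S=173.3889 intr=0.0000 cont=0.0000 V=0.0000[hold]  S*(4)=102.0600
k=3: j=0 S=68.5853 intr=61.1947 cont=60.0363 V=61.1947[EX]; j=1 S=89.3952 intr=40.3848 cont=39.2264 V=40.3848[EX]; j=2 S=116.5191 intr=13.2609 cont=16.9703 V=16.9703[hold]; j=3 S=151.8728 intr=0.0000 cont=3.2457 V=3.2457[hold]  S*(3)=89.3952
k=2: j=0 S=78.3020 intr=51.4780 cont=50.3197 V=51.4780[EX]; j=1 S=102.0600 intr=27.7200 cont=28.4027 V=28.4027[hold]; j=2 S=133.0266 intr=0.0000 cont=10.0067 V=10.0067[hold]  S*(2)=78.3020
k=1: j=0 S=89.3952 intr=40.3848 cont=39.5653 V=40.3848[EX]; j=1 S=116.5191 intr=13.2609 cont=19.0185 V=19.0185[hold]  S*(1)=89.3952
k=0: j=0 S=102.0600 intr=27.7200 cont=29.4193 V=29.4193[hold]  S*(0)=-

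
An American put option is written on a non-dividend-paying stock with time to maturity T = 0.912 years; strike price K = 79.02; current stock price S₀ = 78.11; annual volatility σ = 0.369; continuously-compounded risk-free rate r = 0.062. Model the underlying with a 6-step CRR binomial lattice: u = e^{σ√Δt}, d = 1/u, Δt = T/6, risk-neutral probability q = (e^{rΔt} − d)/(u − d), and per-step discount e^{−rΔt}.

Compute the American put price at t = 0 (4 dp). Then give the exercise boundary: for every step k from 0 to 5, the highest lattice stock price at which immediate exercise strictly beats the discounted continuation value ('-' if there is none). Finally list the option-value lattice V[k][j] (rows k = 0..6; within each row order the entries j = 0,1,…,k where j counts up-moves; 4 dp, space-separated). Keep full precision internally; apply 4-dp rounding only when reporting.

Δt=0.15200  u=1.15473  d=0.86601  q=0.49689  discount=0.99062
step 6 (expiry): payoffs max(K−S,0) = 46.0716 35.0869 20.4400 0.9100 0.0000 0.0000 0.0000
step 5: (k=5,j=0): S=38.0463, (K−S)⁺=40.9737, hold=40.2325 ⇒ V=40.9737 exercise | (k=5,j=1): S=50.7306, (K−S)⁺=28.2894, hold=27.5482 ⇒ V=28.2894 exercise | (k=5,j=2): S=67.6438, (K−S)⁺=11.3762, hold=10.6350 ⇒ V=11.3762 exercise | (k=5,j=3): S=90.1956, (K−S)⁺=0.0000, hold=0.4535 ⇒ V=0.4535 continue | (k=5,j=4): S=120.2660, (K−S)⁺=0.0000, hold=0.0000 ⇒ V=0.0000 continue | (k=5,j=5): S=160.3616, (K−S)⁺=0.0000, hold=0.0000 ⇒ V=0.0000 continue  boundary S*=67.6438
step 4: (k=4,j=0): S=43.9331, (K−S)⁺=35.0869, hold=34.3457 ⇒ V=35.0869 exercise | (k=4,j=1): S=58.5800, (K−S)⁺=20.4400, hold=19.6988 ⇒ V=20.4400 exercise | (k=4,j=2): S=78.1100, (K−S)⁺=0.9100, hold=5.8930 ⇒ V=5.8930 continue | (k=4,j=3): S=104.1512, (K−S)⁺=0.0000, hold=0.2260 ⇒ V=0.2260 continue | (k=4,j=4): S=138.8742, (K−S)⁺=0.0000, hold=0.0000 ⇒ V=0.0000 continue  boundary S*=58.5800
step 3: (k=3,j=0): S=50.7306, (K−S)⁺=28.2894, hold=27.5482 ⇒ V=28.2894 exercise | (k=3,j=1): S=67.6438, (K−S)⁺=11.3762, hold=13.0878 ⇒ V=13.0878 continue | (k=3,j=2): S=90.1956, (K−S)⁺=0.0000, hold=3.0483 ⇒ V=3.0483 continue | (k=3,j=3): S=120.2660, (K−S)⁺=0.0000, hold=0.1127 ⇒ V=0.1127 continue  boundary S*=50.7306
step 2: (k=2,j=0): S=58.5800, (K−S)⁺=20.4400, hold=20.5414 ⇒ V=20.5414 continue | (k=2,j=1): S=78.1100, (K−S)⁺=0.9100, hold=8.0233 ⇒ V=8.0233 continue | (k=2,j=2): S=104.1512, (K−S)⁺=0.0000, hold=1.5747 ⇒ V=1.5747 continue  boundary S*=-
step 1: (k=1,j=0): S=67.6438, (K−S)⁺=11.3762, hold=14.1869 ⇒ V=14.1869 continue | (k=1,j=1): S=90.1956, (K−S)⁺=0.0000, hold=4.7738 ⇒ V=4.7738 continue  boundary S*=-
step 0: (k=0,j=0): S=78.1100, (K−S)⁺=0.9100, hold=9.4204 ⇒ V=9.4204 continue  boundary S*=-

price = 9.4204
boundary = - - - 50.7306 58.5800 67.6438
tree:
9.4204
14.1869 4.7738
20.5414 8.0233 1.5747
28.2894 13.0878 3.0483 0.1127
35.0869 20.4400 5.8930 0.2260 0.0000
40.9737 28.2894 11.3762 0.4535 0.0000 0.0000
46.0716 35.0869 20.4400 0.9100 0.0000 0.0000 0.0000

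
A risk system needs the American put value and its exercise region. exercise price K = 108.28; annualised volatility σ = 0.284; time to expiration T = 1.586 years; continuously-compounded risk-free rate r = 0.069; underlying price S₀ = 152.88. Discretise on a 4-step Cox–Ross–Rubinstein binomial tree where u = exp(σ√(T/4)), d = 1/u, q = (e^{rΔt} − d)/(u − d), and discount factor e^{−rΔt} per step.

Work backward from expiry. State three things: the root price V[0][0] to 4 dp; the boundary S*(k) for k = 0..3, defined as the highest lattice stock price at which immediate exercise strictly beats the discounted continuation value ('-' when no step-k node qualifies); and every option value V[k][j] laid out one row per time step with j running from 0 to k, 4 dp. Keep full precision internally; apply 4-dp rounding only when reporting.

Δt=0.39650, u=1.19582, d=0.83625, q=0.53255, disc=e^(-rΔt)=0.97301
k=4 terminal: V=max(K-S,0) → 33.5162 1.3693 0.0000 0.0000 0.0000
k=3: j=0 S=89.4039 intr=18.8761 cont=15.9539 V=18.8761[EX]; j=1 S=127.8456 intr=0.0000 cont=0.6228 V=0.6228[hold]; j=2 S=182.8165 intr=0.0000 cont=0.0000 V=0.0000[hold]; j=3 S=261.4238 intr=0.0000 cont=0.0000 V=0.0000[hold]  S*(3)=89.4039
k=2: j=0 S=106.9107 intr=1.3693 cont=8.9083 V=8.9083[hold]; j=1 S=152.8800 intr=0.0000 cont=0.2833 V=0.2833[hold]; j=2 S=218.6152 intr=0.0000 cont=0.0000 V=0.0000[hold]  S*(2)=-
k=1: j=0 S=127.8456 intr=0.0000 cont=4.1986 V=4.1986[hold]; j=1 S=182.8165 intr=0.0000 cont=0.1288 V=0.1288[hold]  S*(1)=-
k=0: j=0 S=152.8800 intr=0.0000 cont=1.9764 V=1.9764[hold]  S*(0)=-

price = 1.9764
boundary = - - - 89.4039
tree:
1.9764
4.1986 0.1288
8.9083 0.2833 0.0000
18.8761 0.6228 0.0000 0.0000
33.5162 1.3693 0.0000 0.0000 0.0000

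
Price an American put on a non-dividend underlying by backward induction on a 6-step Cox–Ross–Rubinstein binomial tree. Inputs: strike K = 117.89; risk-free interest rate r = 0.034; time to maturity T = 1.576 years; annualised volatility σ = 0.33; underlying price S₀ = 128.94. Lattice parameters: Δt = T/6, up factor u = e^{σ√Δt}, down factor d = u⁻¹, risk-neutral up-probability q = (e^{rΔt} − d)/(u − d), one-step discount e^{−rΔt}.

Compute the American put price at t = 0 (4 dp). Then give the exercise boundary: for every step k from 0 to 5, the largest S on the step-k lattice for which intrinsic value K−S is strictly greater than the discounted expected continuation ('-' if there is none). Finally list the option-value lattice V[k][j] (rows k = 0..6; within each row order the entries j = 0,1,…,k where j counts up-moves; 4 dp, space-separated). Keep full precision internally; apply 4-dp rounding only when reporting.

price = 13.0106
boundary = - - - 77.6306 65.5513 77.6306
tree:
13.0106
19.6757 6.1518
28.7539 10.3701 1.7725
40.2594 17.0308 3.4672 0.0000
52.3387 26.9480 6.7825 0.0000 0.0000
62.5384 40.2594 13.2678 0.0000 0.0000 0.0000
71.1511 52.3387 25.9542 0.0000 0.0000 0.0000 0.0000

params: Δt=0.26267 u=1.18427 d=0.84440 q=0.48421 e^(-rΔt)=0.99111
t_6 payoffs: 71.1511 52.3387 25.9542 0.0000 0.0000 0.0000 0.0000
t_5: node(5,0) S=55.3516 payoff=62.5384 vs cont=61.4903 → 62.5384 [stop]  node(5,1) S=77.6306 payoff=40.2594 vs cont=39.2112 → 40.2594 [stop]  node(5,2) S=108.8770 payoff=9.0130 vs cont=13.2678 → 13.2678 [wait]  node(5,3) S=152.7000 payoff=0.0000 vs cont=0.0000 → 0.0000 [wait]  node(5,4) S=214.1619 payoff=0.0000 vs cont=0.0000 → 0.0000 [wait]  node(5,5) S=300.3622 payoff=0.0000 vs cont=0.0000 → 0.0000 [wait]  ⇒ S*(5)=77.6306
t_4: node(4,0) S=65.5513 payoff=52.3387 vs cont=51.2905 → 52.3387 [stop]  node(4,1) S=91.9358 payoff=25.9542 vs cont=26.9480 → 26.9480 [wait]  node(4,2) S=128.9400 payoff=0.0000 vs cont=6.7825 → 6.7825 [wait]  node(4,3) S=180.8384 payoff=0.0000 vs cont=0.0000 → 0.0000 [wait]  node(4,4) S=253.6260 payoff=0.0000 vs cont=0.0000 → 0.0000 [wait]  ⇒ S*(4)=65.5513
t_3: node(3,0) S=77.6306 payoff=40.2594 vs cont=39.6881 → 40.2594 [stop]  node(3,1) S=108.8770 payoff=9.0130 vs cont=17.0308 → 17.0308 [wait]  node(3,2) S=152.7000 payoff=0.0000 vs cont=3.4672 → 3.4672 [wait]  node(3,3) S=214.1619 payoff=0.0000 vs cont=0.0000 → 0.0000 [wait]  ⇒ S*(3)=77.6306
t_2: node(2,0) S=91.9358 payoff=25.9542 vs cont=28.7539 → 28.7539 [wait]  node(2,1) S=128.9400 payoff=0.0000 vs cont=10.3701 → 10.3701 [wait]  node(2,2) S=180.8384 payoff=0.0000 vs cont=1.7725 → 1.7725 [wait]  ⇒ S*(2)=-
t_1: node(1,0) S=108.8770 payoff=9.0130 vs cont=19.6757 → 19.6757 [wait]  node(1,1) S=152.7000 payoff=0.0000 vs cont=6.1518 → 6.1518 [wait]  ⇒ S*(1)=-
t_0: node(0,0) S=128.9400 payoff=0.0000 vs cont=13.0106 → 13.0106 [wait]  ⇒ S*(0)=-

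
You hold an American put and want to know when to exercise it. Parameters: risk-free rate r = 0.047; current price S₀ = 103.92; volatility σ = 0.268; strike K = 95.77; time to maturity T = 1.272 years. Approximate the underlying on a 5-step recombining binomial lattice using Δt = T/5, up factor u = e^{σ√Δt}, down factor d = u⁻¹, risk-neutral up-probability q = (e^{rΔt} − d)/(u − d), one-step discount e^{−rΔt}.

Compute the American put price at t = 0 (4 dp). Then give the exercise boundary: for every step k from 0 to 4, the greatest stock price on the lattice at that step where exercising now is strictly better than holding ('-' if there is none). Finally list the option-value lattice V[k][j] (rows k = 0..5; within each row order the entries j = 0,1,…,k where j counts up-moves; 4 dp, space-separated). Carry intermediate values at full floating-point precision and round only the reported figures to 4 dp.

price = 6.6760
boundary = - - - 69.2760 79.3028
tree:
6.6760
10.9720 2.7160
17.4435 5.0279 0.5642
26.4940 9.1803 1.1667 0.0000
35.2529 16.4672 2.4126 0.0000 0.0000
42.9045 26.4940 4.9892 0.0000 0.0000 0.0000

Δt=0.25440, u=1.14474, d=0.87356, q=0.51062, disc=e^(-rΔt)=0.98811
k=5 terminal: V=max(K-S,0) → 42.9045 26.4940 4.9892 0.0000 0.0000 0.0000
k=4: j=0 S=60.5171 intr=35.2529 cont=34.1147 V=35.2529[EX]; j=1 S=79.3028 intr=16.4672 cont=15.3289 V=16.4672[EX]; j=2 S=103.9200 intr=0.0000 cont=2.4126 V=2.4126[hold]; j=3 S=136.1789 intr=0.0000 cont=0.0000 V=0.0000[hold]; j=4 S=178.4516 intr=0.0000 cont=0.0000 V=0.0000[hold]  S*(4)=79.3028
k=3: j=0 S=69.2760 intr=26.4940 cont=25.3557 V=26.4940[EX]; j=1 S=90.7808 intr=4.9892 cont=9.1803 V=9.1803[hold]; j=2 S=118.9610 intr=0.0000 cont=1.1667 V=1.1667[hold]; j=3 S=155.8889 intr=0.0000 cont=0.0000 V=0.0000[hold]  S*(3)=69.2760
k=2: j=0 S=79.3028 intr=16.4672 cont=17.4435 V=17.4435[hold]; j=1 S=103.9200 intr=0.0000 cont=5.0279 V=5.0279[hold]; j=2 S=136.1789 intr=0.0000 cont=0.5642 V=0.5642[hold]  S*(2)=-
k=1: j=0 S=90.7808 intr=4.9892 cont=10.9720 V=10.9720[hold]; j=1 S=118.9610 intr=0.0000 cont=2.7160 V=2.7160[hold]  S*(1)=-
k=0: j=0 S=103.9200 intr=0.0000 cont=6.6760 V=6.6760[hold]  S*(0)=-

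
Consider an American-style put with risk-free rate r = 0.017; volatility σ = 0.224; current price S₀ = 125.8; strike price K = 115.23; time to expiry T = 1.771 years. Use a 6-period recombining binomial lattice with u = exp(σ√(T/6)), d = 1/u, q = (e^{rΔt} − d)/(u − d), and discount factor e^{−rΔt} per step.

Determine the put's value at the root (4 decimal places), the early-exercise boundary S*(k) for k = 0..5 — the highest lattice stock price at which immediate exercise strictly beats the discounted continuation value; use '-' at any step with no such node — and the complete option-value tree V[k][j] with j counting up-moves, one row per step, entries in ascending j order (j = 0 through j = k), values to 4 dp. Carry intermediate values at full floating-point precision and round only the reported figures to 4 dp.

params: Δt=0.29517 u=1.12941 d=0.88542 q=0.49023 e^(-rΔt)=0.99499
t_6 payoffs: 54.6171 37.9138 16.6076 0.0000 0.0000 0.0000 0.0000
t_5: node(5,0) S=68.4570 payoff=46.7730 vs cont=46.1962 → 46.7730 [stop]  node(5,1) S=87.3219 payoff=27.9081 vs cont=27.3314 → 27.9081 [stop]  node(5,2) S=111.3854 payoff=3.8446 vs cont=8.4237 → 8.4237 [wait]  node(5,3) S=142.0801 payoff=0.0000 vs cont=0.0000 → 0.0000 [wait]  node(5,4) S=181.2334 payoff=0.0000 vs cont=0.0000 → 0.0000 [wait]  node(5,5) S=231.1764 payoff=0.0000 vs cont=0.0000 → 0.0000 [wait]  ⇒ S*(5)=87.3219
t_4: node(4,0) S=77.3162 payoff=37.9138 vs cont=37.3371 → 37.9138 [stop]  node(4,1) S=98.6224 payoff=16.6076 vs cont=18.2644 → 18.2644 [wait]  node(4,2) S=125.8000 payoff=0.0000 vs cont=4.2726 → 4.2726 [wait]  node(4,3) S=160.4670 payoff=0.0000 vs cont=0.0000 → 0.0000 [wait]  node(4,4) S=204.6873 payoff=0.0000 vs cont=0.0000 → 0.0000 [wait]  ⇒ S*(4)=77.3162
t_3: node(3,0) S=87.3219 payoff=27.9081 vs cont=28.1395 → 28.1395 [wait]  node(3,1) S=111.3854 payoff=3.8446 vs cont=11.3481 → 11.3481 [wait]  node(3,2) S=142.0801 payoff=0.0000 vs cont=2.1672 → 2.1672 [wait]  node(3,3) S=181.2334 payoff=0.0000 vs cont=0.0000 → 0.0000 [wait]  ⇒ S*(3)=-
t_2: node(2,0) S=98.6224 payoff=16.6076 vs cont=19.8082 → 19.8082 [wait]  node(2,1) S=125.8000 payoff=0.0000 vs cont=6.8131 → 6.8131 [wait]  node(2,2) S=160.4670 payoff=0.0000 vs cont=1.0992 → 1.0992 [wait]  ⇒ S*(2)=-
t_1: node(1,0) S=111.3854 payoff=3.8446 vs cont=13.3704 → 13.3704 [wait]  node(1,1) S=142.0801 payoff=0.0000 vs cont=3.9919 → 3.9919 [wait]  ⇒ S*(1)=-
t_0: node(0,0) S=125.8000 payoff=0.0000 vs cont=8.7288 → 8.7288 [wait]  ⇒ S*(0)=-

price = 8.7288
boundary = - - - - 77.3162 87.3219
tree:
8.7288
13.3704 3.9919
19.8082 6.8131 1.0992
28.1395 11.3481 2.1672 0.0000
37.9138 18.2644 4.2726 0.0000 0.0000
46.7730 27.9081 8.4237 0.0000 0.0000 0.0000
54.6171 37.9138 16.6076 0.0000 0.0000 0.0000 0.0000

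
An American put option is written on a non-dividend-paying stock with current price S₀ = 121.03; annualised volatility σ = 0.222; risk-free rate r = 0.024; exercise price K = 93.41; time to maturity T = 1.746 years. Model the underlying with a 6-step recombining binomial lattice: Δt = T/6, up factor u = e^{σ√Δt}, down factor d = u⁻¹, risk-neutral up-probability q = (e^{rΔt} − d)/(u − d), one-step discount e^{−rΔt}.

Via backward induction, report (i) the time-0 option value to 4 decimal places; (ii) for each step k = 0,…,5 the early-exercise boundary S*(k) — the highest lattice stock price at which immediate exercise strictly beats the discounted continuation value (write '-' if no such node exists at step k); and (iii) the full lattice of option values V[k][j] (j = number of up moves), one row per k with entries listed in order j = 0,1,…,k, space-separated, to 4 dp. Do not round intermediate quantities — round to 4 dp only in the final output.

price = 2.2393
boundary = - - - - 74.9643 66.5036
tree:
2.2393
3.9446 0.5606
6.8090 1.1275 0.0000
11.4328 2.2676 0.0000 0.0000
18.4457 4.5604 0.0000 0.0000 0.0000
26.9064 9.1717 0.0000 0.0000 0.0000 0.0000
34.4123 18.4457 0.0000 0.0000 0.0000 0.0000 0.0000

Δt=0.29100, u=1.12722, d=0.88714, q=0.49929, disc=e^(-rΔt)=0.99304
k=6 terminal: V=max(K-S,0) → 34.4123 18.4457 0.0000 0.0000 0.0000 0.0000 0.0000
k=5: j=0 S=66.5036 intr=26.9064 cont=26.2563 V=26.9064[EX]; j=1 S=84.5014 intr=8.9086 cont=9.1717 V=9.1717[hold]; j=2 S=107.3701 intr=0.0000 cont=0.0000 V=0.0000[hold]; j=3 S=136.4277 intr=0.0000 cont=0.0000 V=0.0000[hold]; j=4 S=173.3492 intr=0.0000 cont=0.0000 V=0.0000[hold]; j=5 S=220.2628 intr=0.0000 cont=0.0000 V=0.0000[hold]  S*(5)=66.5036
k=4: j=0 S=74.9643 intr=18.4457 cont=17.9261 V=18.4457[EX]; j=1 S=95.2519 intr=0.0000 cont=4.5604 V=4.5604[hold]; j=2 S=121.0300 intr=0.0000 cont=0.0000 V=0.0000[hold]; j=3 S=153.7844 intr=0.0000 cont=0.0000 V=0.0000[hold]; j=4 S=195.4032 intr=0.0000 cont=0.0000 V=0.0000[hold]  S*(4)=74.9643
k=3: j=0 S=84.5014 intr=8.9086 cont=11.4328 V=11.4328[hold]; j=1 S=107.3701 intr=0.0000 cont=2.2676 V=2.2676[hold]; j=2 S=136.4277 intr=0.0000 cont=0.0000 V=0.0000[hold]; j=3 S=173.3492 intr=0.0000 cont=0.0000 V=0.0000[hold]  S*(3)=-
k=2: j=0 S=95.2519 intr=0.0000 cont=6.8090 V=6.8090[hold]; j=1 S=121.0300 intr=0.0000 cont=1.1275 V=1.1275[hold]; j=2 S=153.7844 intr=0.0000 cont=0.0000 V=0.0000[hold]  S*(2)=-
k=1: j=0 S=107.3701 intr=0.0000 cont=3.9446 V=3.9446[hold]; j=1 S=136.4277 intr=0.0000 cont=0.5606 V=0.5606[hold]  S*(1)=-
k=0: j=0 S=121.0300 intr=0.0000 cont=2.2393 V=2.2393[hold]  S*(0)=-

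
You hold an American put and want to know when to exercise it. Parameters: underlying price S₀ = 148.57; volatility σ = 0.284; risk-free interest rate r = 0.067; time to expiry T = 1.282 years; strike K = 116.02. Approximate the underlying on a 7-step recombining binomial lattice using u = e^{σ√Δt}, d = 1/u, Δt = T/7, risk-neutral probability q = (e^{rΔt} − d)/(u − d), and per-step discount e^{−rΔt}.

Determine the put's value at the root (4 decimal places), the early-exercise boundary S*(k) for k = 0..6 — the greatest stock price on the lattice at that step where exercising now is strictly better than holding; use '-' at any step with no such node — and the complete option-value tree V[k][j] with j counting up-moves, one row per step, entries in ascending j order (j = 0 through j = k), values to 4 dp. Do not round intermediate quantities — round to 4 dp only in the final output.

Δt=0.18314, u=1.12923, d=0.88556, q=0.52032, disc=e^(-rΔt)=0.98780
k=7 terminal: V=max(K-S,0) → 52.5677 35.1078 12.8435 0.0000 0.0000 0.0000 0.0000 0.0000
k=6: j=0 S=71.6524 intr=44.3676 cont=42.9527 V=44.3676[EX]; j=1 S=91.3687 intr=24.6513 cont=23.2364 V=24.6513[EX]; j=2 S=116.5103 intr=0.0000 cont=6.0856 V=6.0856[hold]; j=3 S=148.5700 intr=0.0000 cont=0.0000 V=0.0000[hold]; j=4 S=189.4515 intr=0.0000 cont=0.0000 V=0.0000[hold]; j=5 S=241.5822 intr=0.0000 cont=0.0000 V=0.0000[hold]; j=6 S=308.0575 intr=0.0000 cont=0.0000 V=0.0000[hold]  S*(6)=91.3687
k=5: j=0 S=80.9122 intr=35.1078 cont=33.6929 V=35.1078[EX]; j=1 S=103.1765 intr=12.8435 cont=14.8084 V=14.8084[hold]; j=2 S=131.5672 intr=0.0000 cont=2.8836 V=2.8836[hold]; j=3 S=167.7701 intr=0.0000 cont=0.0000 V=0.0000[hold]; j=4 S=213.9348 intr=0.0000 cont=0.0000 V=0.0000[hold]; j=5 S=272.8025 intr=0.0000 cont=0.0000 V=0.0000[hold]  S*(5)=80.9122
k=4: j=0 S=91.3687 intr=24.6513 cont=24.2463 V=24.6513[EX]; j=1 S=116.5103 intr=0.0000 cont=8.4988 V=8.4988[hold]; j=2 S=148.5700 intr=0.0000 cont=1.3663 V=1.3663[hold]; j=3 S=189.4515 intr=0.0000 cont=0.0000 V=0.0000[hold]; j=4 S=241.5822 intr=0.0000 cont=0.0000 V=0.0000[hold]  S*(4)=91.3687
k=3: j=0 S=103.1765 intr=12.8435 cont=16.0487 V=16.0487[hold]; j=1 S=131.5672 intr=0.0000 cont=4.7292 V=4.7292[hold]; j=2 S=167.7701 intr=0.0000 cont=0.6474 V=0.6474[hold]; j=3 S=213.9348 intr=0.0000 cont=0.0000 V=0.0000[hold]  S*(3)=-
k=2: j=0 S=116.5103 intr=0.0000 cont=10.0351 V=10.0351[hold]; j=1 S=148.5700 intr=0.0000 cont=2.5736 V=2.5736[hold]; j=2 S=189.4515 intr=0.0000 cont=0.3068 V=0.3068[hold]  S*(2)=-
k=1: j=0 S=131.5672 intr=0.0000 cont=6.0777 V=6.0777[hold]; j=1 S=167.7701 intr=0.0000 cont=1.3771 V=1.3771[hold]  S*(1)=-
k=0: j=0 S=148.5700 intr=0.0000 cont=3.5876 V=3.5876[hold]  S*(0)=-

price = 3.5876
boundary = - - - - 91.3687 80.9122 91.3687
tree:
3.5876
6.0777 1.3771
10.0351 2.5736 0.3068
16.0487 4.7292 0.6474 0.0000
24.6513 8.4988 1.3663 0.0000 0.0000
35.1078 14.8084 2.8836 0.0000 0.0000 0.0000
44.3676 24.6513 6.0856 0.0000 0.0000 0.0000 0.0000
52.5677 35.1078 12.8435 0.0000 0.0000 0.0000 0.0000 0.0000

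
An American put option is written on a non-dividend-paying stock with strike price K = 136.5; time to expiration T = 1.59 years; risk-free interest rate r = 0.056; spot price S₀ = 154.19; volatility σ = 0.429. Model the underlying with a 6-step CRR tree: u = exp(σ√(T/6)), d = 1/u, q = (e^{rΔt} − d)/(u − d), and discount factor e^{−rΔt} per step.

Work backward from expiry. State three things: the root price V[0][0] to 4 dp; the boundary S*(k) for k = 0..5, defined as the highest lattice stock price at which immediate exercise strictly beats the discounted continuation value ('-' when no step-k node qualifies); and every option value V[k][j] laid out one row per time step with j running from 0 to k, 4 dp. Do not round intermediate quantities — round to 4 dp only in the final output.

price = 18.5543
boundary = - - - 79.4924 63.7405 79.4924
tree:
18.5543
27.9666 8.8794
40.7661 14.8954 2.6025
57.0076 24.3449 5.0658 0.0000
72.7595 38.3375 9.8608 0.0000 0.0000
85.3900 57.0076 19.1945 0.0000 0.0000 0.0000
95.5178 72.7595 37.3630 0.0000 0.0000 0.0000 0.0000

Δt=0.26500  u=1.24713  d=0.80184  q=0.47859  discount=0.98527
step 6 (expiry): payoffs max(K−S,0) = 95.5178 72.7595 37.3630 0.0000 0.0000 0.0000 0.0000
step 5: (k=5,j=0): S=51.1100, (K−S)⁺=85.3900, hold=83.3793 ⇒ V=85.3900 exercise | (k=5,j=1): S=79.4924, (K−S)⁺=57.0076, hold=54.9969 ⇒ V=57.0076 exercise | (k=5,j=2): S=123.6363, (K−S)⁺=12.8637, hold=19.1945 ⇒ V=19.1945 continue | (k=5,j=3): S=192.2943, (K−S)⁺=0.0000, hold=0.0000 ⇒ V=0.0000 continue | (k=5,j=4): S=299.0795, (K−S)⁺=0.0000, hold=0.0000 ⇒ V=0.0000 continue | (k=5,j=5): S=465.1649, (K−S)⁺=0.0000, hold=0.0000 ⇒ V=0.0000 continue  boundary S*=79.4924
step 4: (k=4,j=0): S=63.7405, (K−S)⁺=72.7595, hold=70.7488 ⇒ V=72.7595 exercise | (k=4,j=1): S=99.1370, (K−S)⁺=37.3630, hold=38.3375 ⇒ V=38.3375 continue | (k=4,j=2): S=154.1900, (K−S)⁺=0.0000, hold=9.8608 ⇒ V=9.8608 continue | (k=4,j=3): S=239.8151, (K−S)⁺=0.0000, hold=0.0000 ⇒ V=0.0000 continue | (k=4,j=4): S=372.9897, (K−S)⁺=0.0000, hold=0.0000 ⇒ V=0.0000 continue  boundary S*=63.7405
step 3: (k=3,j=0): S=79.4924, (K−S)⁺=57.0076, hold=55.4564 ⇒ V=57.0076 exercise | (k=3,j=1): S=123.6363, (K−S)⁺=12.8637, hold=24.3449 ⇒ V=24.3449 continue | (k=3,j=2): S=192.2943, (K−S)⁺=0.0000, hold=5.0658 ⇒ V=5.0658 continue | (k=3,j=3): S=299.0795, (K−S)⁺=0.0000, hold=0.0000 ⇒ V=0.0000 continue  boundary S*=79.4924
step 2: (k=2,j=0): S=99.1370, (K−S)⁺=37.3630, hold=40.7661 ⇒ V=40.7661 continue | (k=2,j=1): S=154.1900, (K−S)⁺=0.0000, hold=14.8954 ⇒ V=14.8954 continue | (k=2,j=2): S=239.8151, (K−S)⁺=0.0000, hold=2.6025 ⇒ V=2.6025 continue  boundary S*=-
step 1: (k=1,j=0): S=123.6363, (K−S)⁺=12.8637, hold=27.9666 ⇒ V=27.9666 continue | (k=1,j=1): S=192.2943, (K−S)⁺=0.0000, hold=8.8794 ⇒ V=8.8794 continue  boundary S*=-
step 0: (k=0,j=0): S=154.1900, (K−S)⁺=0.0000, hold=18.5543 ⇒ V=18.5543 continue  boundary S*=-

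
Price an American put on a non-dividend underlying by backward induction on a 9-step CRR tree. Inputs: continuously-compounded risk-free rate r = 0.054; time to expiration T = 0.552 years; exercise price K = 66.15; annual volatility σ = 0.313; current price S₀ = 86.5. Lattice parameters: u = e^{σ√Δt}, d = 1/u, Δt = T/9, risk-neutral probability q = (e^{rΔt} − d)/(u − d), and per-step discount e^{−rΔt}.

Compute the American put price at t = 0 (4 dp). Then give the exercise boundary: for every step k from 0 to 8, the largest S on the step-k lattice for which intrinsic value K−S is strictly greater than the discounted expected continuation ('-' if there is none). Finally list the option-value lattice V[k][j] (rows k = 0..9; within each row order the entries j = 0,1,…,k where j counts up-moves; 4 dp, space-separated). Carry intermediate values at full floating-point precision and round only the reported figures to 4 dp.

Δt=0.06133, u=1.08060, d=0.92541, q=0.50201, disc=e^(-rΔt)=0.99669
k=9 terminal: V=max(K-S,0) → 23.0941 15.8738 7.4427 0.0000 0.0000 0.0000 0.0000 0.0000 0.0000 0.0000
k=8: j=0 S=46.5262 intr=19.6238 cont=19.4051 V=19.6238[EX]; j=1 S=54.3284 intr=11.8216 cont=11.6029 V=11.8216[EX]; j=2 S=63.4390 intr=2.7110 cont=3.6942 V=3.6942[hold]; j=3 S=74.0775 intr=0.0000 cont=0.0000 V=0.0000[hold]; j=4 S=86.5000 intr=0.0000 cont=0.0000 V=0.0000[hold]; j=5 S=101.0057 intr=0.0000 cont=0.0000 V=0.0000[hold]; j=6 S=117.9439 intr=0.0000 cont=0.0000 V=0.0000[hold]; j=7 S=137.7226 intr=0.0000 cont=0.0000 V=0.0000[hold]; j=8 S=160.8182 intr=0.0000 cont=0.0000 V=0.0000[hold]  S*(8)=54.3284
k=7: j=0 S=50.2762 intr=15.8738 cont=15.6551 V=15.8738[EX]; j=1 S=58.7073 intr=7.4427 cont=7.7160 V=7.7160[hold]; j=2 S=68.5522 intr=0.0000 cont=1.8336 V=1.8336[hold]; j=3 S=80.0481 intr=0.0000 cont=0.0000 V=0.0000[hold]; j=4 S=93.4719 intr=0.0000 cont=0.0000 V=0.0000[hold]; j=5 S=109.1467 intr=0.0000 cont=0.0000 V=0.0000[hold]; j=6 S=127.4502 intr=0.0000 cont=0.0000 V=0.0000[hold]; j=7 S=148.8230 intr=0.0000 cont=0.0000 V=0.0000[hold]  S*(7)=50.2762
k=6: j=0 S=54.3284 intr=11.8216 cont=11.7396 V=11.8216[EX]; j=1 S=63.4390 intr=2.7110 cont=4.7472 V=4.7472[hold]; j=2 S=74.0775 intr=0.0000 cont=0.9101 V=0.9101[hold]; j=3 S=86.5000 intr=0.0000 cont=0.0000 V=0.0000[hold]; j=4 S=101.0057 intr=0.0000 cont=0.0000 V=0.0000[hold]; j=5 S=117.9439 intr=0.0000 cont=0.0000 V=0.0000[hold]; j=6 S=137.7226 intr=0.0000 cont=0.0000 V=0.0000[hold]  S*(6)=54.3284
k=5: j=0 S=58.7073 intr=7.4427 cont=8.2429 V=8.2429[hold]; j=1 S=68.5522 intr=0.0000 cont=2.8116 V=2.8116[hold]; j=2 S=80.0481 intr=0.0000 cont=0.4517 V=0.4517[hold]; j=3 S=93.4719 intr=0.0000 cont=0.0000 V=0.0000[hold]; j=4 S=109.1467 intr=0.0000 cont=0.0000 V=0.0000[hold]; j=5 S=127.4502 intr=0.0000 cont=0.0000 V=0.0000[hold]  S*(5)=-
k=4: j=0 S=63.4390 intr=2.7110 cont=5.4981 V=5.4981[hold]; j=1 S=74.0775 intr=0.0000 cont=1.6216 V=1.6216[hold]; j=2 S=86.5000 intr=0.0000 cont=0.2242 V=0.2242[hold]; j=3 S=101.0057 intr=0.0000 cont=0.0000 V=0.0000[hold]; j=4 S=117.9439 intr=0.0000 cont=0.0000 V=0.0000[hold]  S*(4)=-
k=3: j=0 S=68.5522 intr=0.0000 cont=3.5403 V=3.5403[hold]; j=1 S=80.0481 intr=0.0000 cont=0.9170 V=0.9170[hold]; j=2 S=93.4719 intr=0.0000 cont=0.1113 V=0.1113[hold]; j=3 S=109.1467 intr=0.0000 cont=0.0000 V=0.0000[hold]  S*(3)=-
k=2: j=0 S=74.0775 intr=0.0000 cont=2.2160 V=2.2160[hold]; j=1 S=86.5000 intr=0.0000 cont=0.5108 V=0.5108[hold]; j=2 S=101.0057 intr=0.0000 cont=0.0552 V=0.0552[hold]  S*(2)=-
k=1: j=0 S=80.0481 intr=0.0000 cont=1.3555 V=1.3555[hold]; j=1 S=93.4719 intr=0.0000 cont=0.2812 V=0.2812[hold]  S*(1)=-
k=0: j=0 S=86.5000 intr=0.0000 cont=0.8135 V=0.8135[hold]  S*(0)=-

price = 0.8135
boundary = - - - - - - 54.3284 50.2762 54.3284
tree:
0.8135
1.3555 0.2812
2.2160 0.5108 0.0552
3.5403 0.9170 0.1113 0.0000
5.4981 1.6216 0.2242 0.0000 0.0000
8.2429 2.8116 0.4517 0.0000 0.0000 0.0000
11.8216 4.7472 0.9101 0.0000 0.0000 0.0000 0.0000
15.8738 7.7160 1.8336 0.0000 0.0000 0.0000 0.0000 0.0000
19.6238 11.8216 3.6942 0.0000 0.0000 0.0000 0.0000 0.0000 0.0000
23.0941 15.8738 7.4427 0.0000 0.0000 0.0000 0.0000 0.0000 0.0000 0.0000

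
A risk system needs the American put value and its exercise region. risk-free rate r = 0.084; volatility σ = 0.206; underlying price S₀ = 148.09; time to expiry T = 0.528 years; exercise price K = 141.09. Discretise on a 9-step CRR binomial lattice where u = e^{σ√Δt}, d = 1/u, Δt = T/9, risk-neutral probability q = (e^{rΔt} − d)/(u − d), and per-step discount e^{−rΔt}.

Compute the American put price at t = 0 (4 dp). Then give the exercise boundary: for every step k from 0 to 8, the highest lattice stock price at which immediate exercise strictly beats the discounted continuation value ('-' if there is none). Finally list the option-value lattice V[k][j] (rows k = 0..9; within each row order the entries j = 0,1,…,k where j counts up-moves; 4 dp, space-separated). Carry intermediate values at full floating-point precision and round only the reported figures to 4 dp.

Δt=0.05867  u=1.05116  d=0.95133  q=0.53701  discount=0.99508
step 9 (expiry): payoffs max(K−S,0) = 46.5749 36.6565 25.6972 13.5879 0.2077 0.0000 0.0000 0.0000 0.0000 0.0000
step 8: (k=8,j=0): S=99.3506, (K−S)⁺=41.7394, hold=41.0458 ⇒ V=41.7394 exercise | (k=8,j=1): S=109.7765, (K−S)⁺=31.3135, hold=30.6200 ⇒ V=31.3135 exercise | (k=8,j=2): S=121.2964, (K−S)⁺=19.7936, hold=19.1000 ⇒ V=19.7936 exercise | (k=8,j=3): S=134.0253, (K−S)⁺=7.0647, hold=6.3711 ⇒ V=7.0647 exercise | (k=8,j=4): S=148.0900, (K−S)⁺=0.0000, hold=0.0957 ⇒ V=0.0957 continue | (k=8,j=5): S=163.6306, (K−S)⁺=0.0000, hold=0.0000 ⇒ V=0.0000 continue | (k=8,j=6): S=180.8021, (K−S)⁺=0.0000, hold=0.0000 ⇒ V=0.0000 continue | (k=8,j=7): S=199.7755, (K−S)⁺=0.0000, hold=0.0000 ⇒ V=0.0000 continue | (k=8,j=8): S=220.7400, (K−S)⁺=0.0000, hold=0.0000 ⇒ V=0.0000 continue  boundary S*=134.0253
step 7: (k=7,j=0): S=104.4335, (K−S)⁺=36.6565, hold=35.9629 ⇒ V=36.6565 exercise | (k=7,j=1): S=115.3928, (K−S)⁺=25.6972, hold=25.0036 ⇒ V=25.6972 exercise | (k=7,j=2): S=127.5021, (K−S)⁺=13.5879, hold=12.8943 ⇒ V=13.5879 exercise | (k=7,j=3): S=140.8823, (K−S)⁺=0.2077, hold=3.3059 ⇒ V=3.3059 continue | (k=7,j=4): S=155.6665, (K−S)⁺=0.0000, hold=0.0441 ⇒ V=0.0441 continue | (k=7,j=5): S=172.0022, (K−S)⁺=0.0000, hold=0.0000 ⇒ V=0.0000 continue | (k=7,j=6): S=190.0522, (K−S)⁺=0.0000, hold=0.0000 ⇒ V=0.0000 continue | (k=7,j=7): S=209.9963, (K−S)⁺=0.0000, hold=0.0000 ⇒ V=0.0000 continue  boundary S*=127.5021
step 6: (k=6,j=0): S=109.7765, (K−S)⁺=31.3135, hold=30.6200 ⇒ V=31.3135 exercise | (k=6,j=1): S=121.2964, (K−S)⁺=19.7936, hold=19.1000 ⇒ V=19.7936 exercise | (k=6,j=2): S=134.0253, (K−S)⁺=7.0647, hold=8.0267 ⇒ V=8.0267 continue | (k=6,j=3): S=148.0900, (K−S)⁺=0.0000, hold=1.5466 ⇒ V=1.5466 continue | (k=6,j=4): S=163.6306, (K−S)⁺=0.0000, hold=0.0203 ⇒ V=0.0203 continue | (k=6,j=5): S=180.8021, (K−S)⁺=0.0000, hold=0.0000 ⇒ V=0.0000 continue | (k=6,j=6): S=199.7755, (K−S)⁺=0.0000, hold=0.0000 ⇒ V=0.0000 continue  boundary S*=121.2964
step 5: (k=5,j=0): S=115.3928, (K−S)⁺=25.6972, hold=25.0036 ⇒ V=25.6972 exercise | (k=5,j=1): S=127.5021, (K−S)⁺=13.5879, hold=13.4083 ⇒ V=13.5879 exercise | (k=5,j=2): S=140.8823, (K−S)⁺=0.2077, hold=4.5245 ⇒ V=4.5245 continue | (k=5,j=3): S=155.6665, (K−S)⁺=0.0000, hold=0.7234 ⇒ V=0.7234 continue | (k=5,j=4): S=172.0022, (K−S)⁺=0.0000, hold=0.0094 ⇒ V=0.0094 continue | (k=5,j=5): S=190.0522, (K−S)⁺=0.0000, hold=0.0000 ⇒ V=0.0000 continue  boundary S*=127.5021
step 4: (k=4,j=0): S=121.2964, (K−S)⁺=19.7936, hold=19.1000 ⇒ V=19.7936 exercise | (k=4,j=1): S=134.0253, (K−S)⁺=7.0647, hold=8.6778 ⇒ V=8.6778 continue | (k=4,j=2): S=148.0900, (K−S)⁺=0.0000, hold=2.4710 ⇒ V=2.4710 continue | (k=4,j=3): S=163.6306, (K−S)⁺=0.0000, hold=0.3383 ⇒ V=0.3383 continue | (k=4,j=4): S=180.8021, (K−S)⁺=0.0000, hold=0.0043 ⇒ V=0.0043 continue  boundary S*=121.2964
step 3: (k=3,j=0): S=127.5021, (K−S)⁺=13.5879, hold=13.7563 ⇒ V=13.7563 continue | (k=3,j=1): S=140.8823, (K−S)⁺=0.2077, hold=5.3184 ⇒ V=5.3184 continue | (k=3,j=2): S=155.6665, (K−S)⁺=0.0000, hold=1.3192 ⇒ V=1.3192 continue | (k=3,j=3): S=172.0022, (K−S)⁺=0.0000, hold=0.1582 ⇒ V=0.1582 continue  boundary S*=-
step 2: (k=2,j=0): S=134.0253, (K−S)⁺=7.0647, hold=9.1797 ⇒ V=9.1797 continue | (k=2,j=1): S=148.0900, (K−S)⁺=0.0000, hold=3.1552 ⇒ V=3.1552 continue | (k=2,j=2): S=163.6306, (K−S)⁺=0.0000, hold=0.6923 ⇒ V=0.6923 continue  boundary S*=-
step 1: (k=1,j=0): S=140.8823, (K−S)⁺=0.2077, hold=5.9152 ⇒ V=5.9152 continue | (k=1,j=1): S=155.6665, (K−S)⁺=0.0000, hold=1.8236 ⇒ V=1.8236 continue  boundary S*=-
step 0: (k=0,j=0): S=148.0900, (K−S)⁺=0.0000, hold=3.6997 ⇒ V=3.6997 continue  boundary S*=-

price = 3.6997
boundary = - - - - 121.2964 127.5021 121.2964 127.5021 134.0253
tree:
3.6997
5.9152 1.8236
9.1797 3.1552 0.6923
13.7563 5.3184 1.3192 0.1582
19.7936 8.6778 2.4710 0.3383 0.0043
25.6972 13.5879 4.5245 0.7234 0.0094 0.0000
31.3135 19.7936 8.0267 1.5466 0.0203 0.0000 0.0000
36.6565 25.6972 13.5879 3.3059 0.0441 0.0000 0.0000 0.0000
41.7394 31.3135 19.7936 7.0647 0.0957 0.0000 0.0000 0.0000 0.0000
46.5749 36.6565 25.6972 13.5879 0.2077 0.0000 0.0000 0.0000 0.0000 0.0000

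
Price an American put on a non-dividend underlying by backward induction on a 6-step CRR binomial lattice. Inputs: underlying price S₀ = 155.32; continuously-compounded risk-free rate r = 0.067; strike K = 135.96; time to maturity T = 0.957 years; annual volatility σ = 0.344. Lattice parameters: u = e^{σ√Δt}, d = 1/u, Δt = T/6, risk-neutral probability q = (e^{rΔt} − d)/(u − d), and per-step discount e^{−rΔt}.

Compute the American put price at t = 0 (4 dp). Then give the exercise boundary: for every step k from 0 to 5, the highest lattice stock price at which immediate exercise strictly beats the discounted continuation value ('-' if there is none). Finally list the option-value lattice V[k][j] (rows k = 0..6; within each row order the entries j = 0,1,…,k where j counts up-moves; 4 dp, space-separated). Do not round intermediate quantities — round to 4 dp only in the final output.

Δt=0.15950  u=1.14727  d=0.87163  q=0.50469  discount=0.98937
step 6 (expiry): payoffs max(K−S,0) = 67.8463 46.3069 17.9561 0.0000 0.0000 0.0000 0.0000
step 5: (k=5,j=0): S=78.1448, (K−S)⁺=57.8152, hold=56.3700 ⇒ V=57.8152 exercise | (k=5,j=1): S=102.8563, (K−S)⁺=33.1037, hold=31.6585 ⇒ V=33.1037 exercise | (k=5,j=2): S=135.3823, (K−S)⁺=0.5777, hold=8.7994 ⇒ V=8.7994 continue | (k=5,j=3): S=178.1939, (K−S)⁺=0.0000, hold=0.0000 ⇒ V=0.0000 continue | (k=5,j=4): S=234.5437, (K−S)⁺=0.0000, hold=0.0000 ⇒ V=0.0000 continue | (k=5,j=5): S=308.7129, (K−S)⁺=0.0000, hold=0.0000 ⇒ V=0.0000 continue  boundary S*=102.8563
step 4: (k=4,j=0): S=89.6531, (K−S)⁺=46.3069, hold=44.8617 ⇒ V=46.3069 exercise | (k=4,j=1): S=118.0039, (K−S)⁺=17.9561, hold=20.6161 ⇒ V=20.6161 continue | (k=4,j=2): S=155.3200, (K−S)⁺=0.0000, hold=4.3121 ⇒ V=4.3121 continue | (k=4,j=3): S=204.4364, (K−S)⁺=0.0000, hold=0.0000 ⇒ V=0.0000 continue | (k=4,j=4): S=269.0849, (K−S)⁺=0.0000, hold=0.0000 ⇒ V=0.0000 continue  boundary S*=89.6531
step 3: (k=3,j=0): S=102.8563, (K−S)⁺=33.1037, hold=32.9867 ⇒ V=33.1037 exercise | (k=3,j=1): S=135.3823, (K−S)⁺=0.5777, hold=12.2560 ⇒ V=12.2560 continue | (k=3,j=2): S=178.1939, (K−S)⁺=0.0000, hold=2.1131 ⇒ V=2.1131 continue | (k=3,j=3): S=234.5437, (K−S)⁺=0.0000, hold=0.0000 ⇒ V=0.0000 continue  boundary S*=102.8563
step 2: (k=2,j=0): S=118.0039, (K−S)⁺=17.9561, hold=22.3421 ⇒ V=22.3421 continue | (k=2,j=1): S=155.3200, (K−S)⁺=0.0000, hold=7.0612 ⇒ V=7.0612 continue | (k=2,j=2): S=204.4364, (K−S)⁺=0.0000, hold=1.0355 ⇒ V=1.0355 continue  boundary S*=-
step 1: (k=1,j=0): S=135.3823, (K−S)⁺=0.5777, hold=14.4745 ⇒ V=14.4745 continue | (k=1,j=1): S=178.1939, (K−S)⁺=0.0000, hold=3.9774 ⇒ V=3.9774 continue  boundary S*=-
step 0: (k=0,j=0): S=155.3200, (K−S)⁺=0.0000, hold=9.0792 ⇒ V=9.0792 continue  boundary S*=-

price = 9.0792
boundary = - - - 102.8563 89.6531 102.8563
tree:
9.0792
14.4745 3.9774
22.3421 7.0612 1.0355
33.1037 12.2560 2.1131 0.0000
46.3069 20.6161 4.3121 0.0000 0.0000
57.8152 33.1037 8.7994 0.0000 0.0000 0.0000
67.8463 46.3069 17.9561 0.0000 0.0000 0.0000 0.0000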